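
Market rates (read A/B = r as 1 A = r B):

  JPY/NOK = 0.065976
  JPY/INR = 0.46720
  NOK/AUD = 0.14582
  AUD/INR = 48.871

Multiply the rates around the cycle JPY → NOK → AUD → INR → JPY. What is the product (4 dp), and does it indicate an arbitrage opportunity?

Around JPY → NOK → AUD → INR → JPY: 1 × 0.065976 × 0.14582 × 48.871 ÷ 0.46720 = 1.006356
Product > 1; profitable direction is JPY → NOK → AUD → INR → JPY.

1.0064 (arbitrage exists)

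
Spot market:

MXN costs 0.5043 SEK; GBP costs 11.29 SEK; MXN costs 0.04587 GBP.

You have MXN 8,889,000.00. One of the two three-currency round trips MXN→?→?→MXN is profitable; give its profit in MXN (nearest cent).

Profit: MXN 239,230.96

Profitable loop is MXN → GBP → SEK → MXN:
MXN 8,889,000.00 × 0.04587 = GBP 407,738.43
GBP 407,738.43 × 11.29 = SEK 4,603,366.87
SEK 4,603,366.87 ÷ 0.5043 = MXN 9,128,230.96
Profit = MXN 9,128,230.96 − MXN 8,889,000.00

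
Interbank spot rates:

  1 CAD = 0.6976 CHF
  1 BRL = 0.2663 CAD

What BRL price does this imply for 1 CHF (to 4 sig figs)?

CHF/BRL = 5.383

1 CHF ÷ 0.6976 = 1.43349 CAD
1.43349 CAD ÷ 0.2663 = 5.38297 BRL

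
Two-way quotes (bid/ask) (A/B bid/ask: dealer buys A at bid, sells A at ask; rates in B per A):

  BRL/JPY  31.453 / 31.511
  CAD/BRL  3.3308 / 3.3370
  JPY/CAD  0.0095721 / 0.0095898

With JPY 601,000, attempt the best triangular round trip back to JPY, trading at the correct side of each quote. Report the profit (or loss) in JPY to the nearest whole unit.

Best loop JPY → CAD → BRL → JPY:
JPY 601,000 × 0.0095721 (sell JPY at bid) = CAD 5,752.83
CAD 5,752.83 × 3.3308 (sell CAD at bid) = BRL 19,161.53
BRL 19,161.53 × 31.453 (sell BRL at bid) = JPY 602,688

Net profit: JPY 1,688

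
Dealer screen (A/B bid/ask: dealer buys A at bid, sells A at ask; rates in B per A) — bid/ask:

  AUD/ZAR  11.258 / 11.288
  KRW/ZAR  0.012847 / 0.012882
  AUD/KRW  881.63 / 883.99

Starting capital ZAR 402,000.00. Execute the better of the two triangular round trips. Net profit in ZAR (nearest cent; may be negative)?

Best loop ZAR → AUD → KRW → ZAR:
ZAR 402,000.00 ÷ 11.288 (buy AUD at ask) = AUD 35,613.04
AUD 35,613.04 × 881.63 (sell AUD at bid) = KRW 31,397,525
KRW 31,397,525 × 0.012847 (sell KRW at bid) = ZAR 403,364.00

Net profit: ZAR 1,364.00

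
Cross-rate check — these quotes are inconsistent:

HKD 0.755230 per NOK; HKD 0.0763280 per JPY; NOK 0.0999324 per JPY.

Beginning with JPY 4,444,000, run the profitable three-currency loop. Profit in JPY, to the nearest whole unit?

Profit: JPY 50,407

Profitable loop is JPY → HKD → NOK → JPY:
JPY 4,444,000 × 0.0763280 = HKD 339,201.63
HKD 339,201.63 ÷ 0.755230 = NOK 449,136.86
NOK 449,136.86 ÷ 0.0999324 = JPY 4,494,407
Profit = JPY 4,494,407 − JPY 4,444,000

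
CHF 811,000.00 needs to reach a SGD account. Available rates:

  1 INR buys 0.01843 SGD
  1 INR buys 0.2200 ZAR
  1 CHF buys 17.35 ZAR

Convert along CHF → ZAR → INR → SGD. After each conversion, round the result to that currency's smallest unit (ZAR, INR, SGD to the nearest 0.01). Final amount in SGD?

CHF 811,000.00 × 17.35 = ZAR 14,070,850.00
ZAR 14,070,850.00 ÷ 0.2200 = INR 63,958,409.09
INR 63,958,409.09 × 0.01843 = SGD 1,178,753.48

SGD 1,178,753.48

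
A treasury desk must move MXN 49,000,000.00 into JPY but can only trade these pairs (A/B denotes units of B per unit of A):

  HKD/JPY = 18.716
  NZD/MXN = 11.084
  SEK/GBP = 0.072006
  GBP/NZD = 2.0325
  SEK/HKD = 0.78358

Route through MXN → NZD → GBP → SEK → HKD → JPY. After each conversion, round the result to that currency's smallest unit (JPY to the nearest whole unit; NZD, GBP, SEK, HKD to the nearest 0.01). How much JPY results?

MXN 49,000,000.00 ÷ 11.084 = NZD 4,420,786.72
NZD 4,420,786.72 ÷ 2.0325 = GBP 2,175,048.82
GBP 2,175,048.82 ÷ 0.072006 = SEK 30,206,494.18
SEK 30,206,494.18 × 0.78358 = HKD 23,669,204.71
HKD 23,669,204.71 × 18.716 = JPY 442,992,835

JPY 442,992,835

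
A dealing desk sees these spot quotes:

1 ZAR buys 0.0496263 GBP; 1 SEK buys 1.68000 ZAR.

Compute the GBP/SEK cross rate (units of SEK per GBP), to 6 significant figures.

GBP/SEK = 11.9944

1 GBP ÷ 0.0496263 = 20.1506 ZAR
20.1506 ZAR ÷ 1.68000 = 11.9944 SEK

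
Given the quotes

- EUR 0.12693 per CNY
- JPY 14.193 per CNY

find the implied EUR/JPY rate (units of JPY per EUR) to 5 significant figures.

EUR/JPY = 111.82

1 EUR ÷ 0.12693 = 7.87836 CNY
7.87836 CNY × 14.193 = 111.818 JPY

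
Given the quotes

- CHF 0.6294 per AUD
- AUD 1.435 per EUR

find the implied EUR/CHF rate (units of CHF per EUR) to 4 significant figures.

1 EUR × 1.435 = 1.435 AUD
1.435 AUD × 0.6294 = 0.903189 CHF

EUR/CHF = 0.9032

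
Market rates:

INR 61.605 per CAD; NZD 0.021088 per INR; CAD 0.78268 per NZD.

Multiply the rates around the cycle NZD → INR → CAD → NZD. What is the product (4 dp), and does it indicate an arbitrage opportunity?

Around NZD → INR → CAD → NZD: 1 ÷ 0.021088 ÷ 61.605 ÷ 0.78268 = 0.983477
Product < 1; profitable direction is NZD → CAD → INR → NZD.

0.9835 (arbitrage exists)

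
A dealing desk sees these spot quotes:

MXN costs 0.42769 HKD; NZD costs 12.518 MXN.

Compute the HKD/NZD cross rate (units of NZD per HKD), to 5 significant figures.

HKD/NZD = 0.18678

1 HKD ÷ 0.42769 = 2.33814 MXN
2.33814 MXN ÷ 12.518 = 0.186782 NZD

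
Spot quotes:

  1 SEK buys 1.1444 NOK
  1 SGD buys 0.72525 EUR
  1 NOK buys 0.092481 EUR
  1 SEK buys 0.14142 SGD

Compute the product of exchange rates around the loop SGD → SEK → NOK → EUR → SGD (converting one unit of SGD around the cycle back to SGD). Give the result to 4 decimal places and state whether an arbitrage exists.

1.0319 (arbitrage exists)

Around SGD → SEK → NOK → EUR → SGD: 1 ÷ 0.14142 × 1.1444 × 0.092481 ÷ 0.72525 = 1.031886
Product > 1; profitable direction is SGD → SEK → NOK → EUR → SGD.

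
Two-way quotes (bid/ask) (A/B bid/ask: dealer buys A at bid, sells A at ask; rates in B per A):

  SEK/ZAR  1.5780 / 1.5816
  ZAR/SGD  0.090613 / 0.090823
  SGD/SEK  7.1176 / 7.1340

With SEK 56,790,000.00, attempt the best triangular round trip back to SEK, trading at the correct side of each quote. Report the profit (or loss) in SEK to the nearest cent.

Net profit: SEK 1,006,688.28

Best loop SEK → ZAR → SGD → SEK:
SEK 56,790,000.00 × 1.5780 (sell SEK at bid) = ZAR 89,614,620.00
ZAR 89,614,620.00 × 0.090613 (sell ZAR at bid) = SGD 8,120,249.56
SGD 8,120,249.56 × 7.1176 (sell SGD at bid) = SEK 57,796,688.28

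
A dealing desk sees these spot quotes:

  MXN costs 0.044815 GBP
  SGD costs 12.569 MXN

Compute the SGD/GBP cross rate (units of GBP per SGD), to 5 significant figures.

SGD/GBP = 0.56328

1 SGD × 12.569 = 12.569 MXN
12.569 MXN × 0.044815 = 0.56328 GBP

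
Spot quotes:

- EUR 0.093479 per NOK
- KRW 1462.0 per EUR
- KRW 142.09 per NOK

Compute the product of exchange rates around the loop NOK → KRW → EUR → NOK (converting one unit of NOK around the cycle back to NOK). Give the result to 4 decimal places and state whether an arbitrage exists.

1.0397 (arbitrage exists)

Around NOK → KRW → EUR → NOK: 1 × 142.09 ÷ 1462.0 ÷ 0.093479 = 1.039686
Product > 1; profitable direction is NOK → KRW → EUR → NOK.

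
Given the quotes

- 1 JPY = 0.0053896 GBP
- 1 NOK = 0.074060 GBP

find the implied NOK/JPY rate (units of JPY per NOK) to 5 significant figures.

1 NOK × 0.074060 = 0.07406 GBP
0.07406 GBP ÷ 0.0053896 = 13.7413 JPY

NOK/JPY = 13.741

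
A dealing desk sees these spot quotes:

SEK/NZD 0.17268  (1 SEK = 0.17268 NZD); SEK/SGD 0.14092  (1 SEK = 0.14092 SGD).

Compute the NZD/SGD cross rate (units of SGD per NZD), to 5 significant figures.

1 NZD ÷ 0.17268 = 5.79106 SEK
5.79106 SEK × 0.14092 = 0.816076 SGD

NZD/SGD = 0.81608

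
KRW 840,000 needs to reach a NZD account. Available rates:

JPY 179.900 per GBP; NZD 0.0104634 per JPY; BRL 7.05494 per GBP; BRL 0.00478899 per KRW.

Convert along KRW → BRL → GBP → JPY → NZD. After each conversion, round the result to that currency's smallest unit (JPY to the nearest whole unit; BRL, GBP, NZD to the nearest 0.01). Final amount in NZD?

NZD 1,073.33

KRW 840,000 × 0.00478899 = BRL 4,022.75
BRL 4,022.75 ÷ 7.05494 = GBP 570.20
GBP 570.20 × 179.900 = JPY 102,579
JPY 102,579 × 0.0104634 = NZD 1,073.33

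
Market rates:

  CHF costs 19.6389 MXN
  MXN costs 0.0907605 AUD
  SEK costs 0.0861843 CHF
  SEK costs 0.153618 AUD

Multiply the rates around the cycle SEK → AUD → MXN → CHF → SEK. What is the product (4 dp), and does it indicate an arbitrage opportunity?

Around SEK → AUD → MXN → CHF → SEK: 1 × 0.153618 ÷ 0.0907605 ÷ 19.6389 ÷ 0.0861843 = 1.000000
Product ≈ 1 (deviation 0.000%, within rounding noise).

1.0000 (no arbitrage)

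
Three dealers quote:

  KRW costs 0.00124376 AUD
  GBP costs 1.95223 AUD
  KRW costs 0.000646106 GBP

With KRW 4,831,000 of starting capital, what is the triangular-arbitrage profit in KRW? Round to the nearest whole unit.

Profitable loop is KRW → GBP → AUD → KRW:
KRW 4,831,000 × 0.000646106 = GBP 3,121.34
GBP 3,121.34 × 1.95223 = AUD 6,093.57
AUD 6,093.57 ÷ 0.00124376 = KRW 4,899,313
Profit = KRW 4,899,313 − KRW 4,831,000

Profit: KRW 68,313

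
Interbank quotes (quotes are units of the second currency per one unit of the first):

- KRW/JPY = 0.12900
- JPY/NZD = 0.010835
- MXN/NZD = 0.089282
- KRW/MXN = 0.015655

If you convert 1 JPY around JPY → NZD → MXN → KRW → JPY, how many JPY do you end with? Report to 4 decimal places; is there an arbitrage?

1.0000 (no arbitrage)

Around JPY → NZD → MXN → KRW → JPY: 1 × 0.010835 ÷ 0.089282 ÷ 0.015655 × 0.12900 = 1.000004
Product ≈ 1 (deviation 0.000%, within rounding noise).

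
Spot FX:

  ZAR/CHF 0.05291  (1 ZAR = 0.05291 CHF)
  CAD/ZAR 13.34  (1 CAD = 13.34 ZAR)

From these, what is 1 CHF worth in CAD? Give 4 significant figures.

1 CHF ÷ 0.05291 = 18.9 ZAR
18.9 ZAR ÷ 13.34 = 1.41679 CAD

CHF/CAD = 1.417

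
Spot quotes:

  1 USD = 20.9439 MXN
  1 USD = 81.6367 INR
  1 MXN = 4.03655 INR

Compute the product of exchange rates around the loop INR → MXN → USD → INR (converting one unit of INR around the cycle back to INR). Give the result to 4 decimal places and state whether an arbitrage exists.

0.9656 (arbitrage exists)

Around INR → MXN → USD → INR: 1 ÷ 4.03655 ÷ 20.9439 × 81.6367 = 0.965645
Product < 1; profitable direction is INR → USD → MXN → INR.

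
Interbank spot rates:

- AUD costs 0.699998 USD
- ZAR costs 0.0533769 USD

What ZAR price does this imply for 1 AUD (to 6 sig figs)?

AUD/ZAR = 13.1142

1 AUD × 0.699998 = 0.699998 USD
0.699998 USD ÷ 0.0533769 = 13.1142 ZAR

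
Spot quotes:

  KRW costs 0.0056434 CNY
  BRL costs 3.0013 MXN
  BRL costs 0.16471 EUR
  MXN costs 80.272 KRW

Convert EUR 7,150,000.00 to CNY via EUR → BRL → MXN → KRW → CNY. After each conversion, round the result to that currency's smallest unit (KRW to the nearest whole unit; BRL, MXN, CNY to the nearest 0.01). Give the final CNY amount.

CNY 59,020,162.42

EUR 7,150,000.00 ÷ 0.16471 = BRL 43,409,629.04
BRL 43,409,629.04 × 3.0013 = MXN 130,285,319.64
MXN 130,285,319.64 × 80.272 = KRW 10,458,263,178
KRW 10,458,263,178 × 0.0056434 = CNY 59,020,162.42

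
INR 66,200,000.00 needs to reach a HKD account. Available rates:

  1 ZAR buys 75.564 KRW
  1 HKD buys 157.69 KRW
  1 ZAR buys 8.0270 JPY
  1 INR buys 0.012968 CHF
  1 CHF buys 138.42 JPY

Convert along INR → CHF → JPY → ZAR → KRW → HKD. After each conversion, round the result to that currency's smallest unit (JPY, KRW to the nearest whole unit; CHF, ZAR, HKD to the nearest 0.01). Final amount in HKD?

INR 66,200,000.00 × 0.012968 = CHF 858,481.60
CHF 858,481.60 × 138.42 = JPY 118,831,023
JPY 118,831,023 ÷ 8.0270 = ZAR 14,803,914.66
ZAR 14,803,914.66 × 75.564 = KRW 1,118,643,007
KRW 1,118,643,007 ÷ 157.69 = HKD 7,093,937.52

HKD 7,093,937.52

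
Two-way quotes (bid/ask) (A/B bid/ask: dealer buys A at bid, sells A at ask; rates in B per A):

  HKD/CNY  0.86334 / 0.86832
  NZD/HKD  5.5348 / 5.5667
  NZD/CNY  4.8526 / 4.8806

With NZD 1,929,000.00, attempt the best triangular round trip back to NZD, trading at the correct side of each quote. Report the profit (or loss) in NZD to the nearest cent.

Best loop NZD → CNY → HKD → NZD:
NZD 1,929,000.00 × 4.8526 (sell NZD at bid) = CNY 9,360,665.40
CNY 9,360,665.40 ÷ 0.86832 (buy HKD at ask) = HKD 10,780,202.46
HKD 10,780,202.46 ÷ 5.5667 (buy NZD at ask) = NZD 1,936,551.72

Net profit: NZD 7,551.72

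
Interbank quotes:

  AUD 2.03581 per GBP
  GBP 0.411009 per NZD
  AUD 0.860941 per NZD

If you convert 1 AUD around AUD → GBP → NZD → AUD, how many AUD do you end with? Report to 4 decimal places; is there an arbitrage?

1.0289 (arbitrage exists)

Around AUD → GBP → NZD → AUD: 1 ÷ 2.03581 ÷ 0.411009 × 0.860941 = 1.028928
Product > 1; profitable direction is AUD → GBP → NZD → AUD.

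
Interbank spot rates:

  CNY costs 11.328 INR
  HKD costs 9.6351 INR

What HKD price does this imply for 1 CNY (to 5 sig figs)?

1 CNY × 11.328 = 11.328 INR
11.328 INR ÷ 9.6351 = 1.1757 HKD

CNY/HKD = 1.1757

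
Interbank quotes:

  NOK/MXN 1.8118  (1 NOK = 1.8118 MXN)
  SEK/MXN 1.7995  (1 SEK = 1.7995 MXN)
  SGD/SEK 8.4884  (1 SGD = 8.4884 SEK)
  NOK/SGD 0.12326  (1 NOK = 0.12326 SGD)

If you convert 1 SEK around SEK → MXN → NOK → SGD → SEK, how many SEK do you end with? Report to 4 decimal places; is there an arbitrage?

Around SEK → MXN → NOK → SGD → SEK: 1 × 1.7995 ÷ 1.8118 × 0.12326 × 8.4884 = 1.039177
Product > 1; profitable direction is SEK → MXN → NOK → SGD → SEK.

1.0392 (arbitrage exists)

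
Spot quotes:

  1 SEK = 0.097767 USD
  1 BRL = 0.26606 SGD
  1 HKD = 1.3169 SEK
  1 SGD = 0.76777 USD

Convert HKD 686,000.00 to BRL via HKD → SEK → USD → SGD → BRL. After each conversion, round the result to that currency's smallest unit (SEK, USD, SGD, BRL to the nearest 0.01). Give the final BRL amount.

HKD 686,000.00 × 1.3169 = SEK 903,393.40
SEK 903,393.40 × 0.097767 = USD 88,322.06
USD 88,322.06 ÷ 0.76777 = SGD 115,037.13
SGD 115,037.13 ÷ 0.26606 = BRL 432,372.89

BRL 432,372.89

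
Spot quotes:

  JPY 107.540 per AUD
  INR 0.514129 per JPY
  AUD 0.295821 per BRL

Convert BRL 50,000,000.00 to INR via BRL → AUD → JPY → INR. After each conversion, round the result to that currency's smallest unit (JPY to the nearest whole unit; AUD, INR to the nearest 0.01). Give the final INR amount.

INR 817,788,762.95

BRL 50,000,000.00 × 0.295821 = AUD 14,791,050.00
AUD 14,791,050.00 × 107.540 = JPY 1,590,629,517
JPY 1,590,629,517 × 0.514129 = INR 817,788,762.95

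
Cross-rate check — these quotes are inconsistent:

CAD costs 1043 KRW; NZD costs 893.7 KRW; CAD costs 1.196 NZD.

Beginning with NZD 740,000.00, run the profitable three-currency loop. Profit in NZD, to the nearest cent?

Profitable loop is NZD → KRW → CAD → NZD:
NZD 740,000.00 × 893.7 = KRW 661,338,000
KRW 661,338,000 ÷ 1043 = CAD 634,072.87
CAD 634,072.87 × 1.196 = NZD 758,351.15
Profit = NZD 758,351.15 − NZD 740,000.00

Profit: NZD 18,351.15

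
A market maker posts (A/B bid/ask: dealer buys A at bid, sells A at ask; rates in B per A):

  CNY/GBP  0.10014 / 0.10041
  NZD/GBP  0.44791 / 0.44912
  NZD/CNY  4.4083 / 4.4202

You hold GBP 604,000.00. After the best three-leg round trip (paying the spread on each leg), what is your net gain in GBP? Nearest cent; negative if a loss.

Best loop GBP → CNY → NZD → GBP:
GBP 604,000.00 ÷ 0.10041 (buy CNY at ask) = CNY 6,015,337.12
CNY 6,015,337.12 ÷ 4.4202 (buy NZD at ask) = NZD 1,360,874.42
NZD 1,360,874.42 × 0.44791 (sell NZD at bid) = GBP 609,549.26

Net profit: GBP 5,549.26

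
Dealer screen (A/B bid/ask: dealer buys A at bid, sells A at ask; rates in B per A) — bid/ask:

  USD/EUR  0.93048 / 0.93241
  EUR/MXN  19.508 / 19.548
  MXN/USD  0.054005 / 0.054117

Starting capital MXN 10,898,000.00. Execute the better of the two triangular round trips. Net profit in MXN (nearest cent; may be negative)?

Net profit: MXN 150,513.16

Best loop MXN → EUR → USD → MXN:
MXN 10,898,000.00 ÷ 19.548 (buy EUR at ask) = EUR 557,499.49
EUR 557,499.49 ÷ 0.93241 (buy USD at ask) = USD 597,912.39
USD 597,912.39 ÷ 0.054117 (buy MXN at ask) = MXN 11,048,513.16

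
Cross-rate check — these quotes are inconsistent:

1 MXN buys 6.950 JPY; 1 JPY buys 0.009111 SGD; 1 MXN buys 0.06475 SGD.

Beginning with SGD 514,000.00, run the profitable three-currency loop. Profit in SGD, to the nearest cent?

Profit: SGD 11,595.99

Profitable loop is SGD → JPY → MXN → SGD:
SGD 514,000.00 ÷ 0.009111 = JPY 56,415,322
JPY 56,415,322 ÷ 6.950 = MXN 8,117,312.54
MXN 8,117,312.54 × 0.06475 = SGD 525,595.99
Profit = SGD 525,595.99 − SGD 514,000.00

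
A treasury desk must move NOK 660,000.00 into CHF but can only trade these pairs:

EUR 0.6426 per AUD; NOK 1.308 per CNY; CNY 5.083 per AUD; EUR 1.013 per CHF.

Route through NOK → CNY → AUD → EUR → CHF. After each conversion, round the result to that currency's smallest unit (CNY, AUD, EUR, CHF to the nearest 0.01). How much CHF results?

NOK 660,000.00 ÷ 1.308 = CNY 504,587.16
CNY 504,587.16 ÷ 5.083 = AUD 99,269.56
AUD 99,269.56 × 0.6426 = EUR 63,790.62
EUR 63,790.62 ÷ 1.013 = CHF 62,971.98

CHF 62,971.98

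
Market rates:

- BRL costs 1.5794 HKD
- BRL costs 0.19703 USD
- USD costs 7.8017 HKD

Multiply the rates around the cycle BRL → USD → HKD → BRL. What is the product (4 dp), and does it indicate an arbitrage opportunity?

0.9733 (arbitrage exists)

Around BRL → USD → HKD → BRL: 1 × 0.19703 × 7.8017 ÷ 1.5794 = 0.973261
Product < 1; profitable direction is BRL → HKD → USD → BRL.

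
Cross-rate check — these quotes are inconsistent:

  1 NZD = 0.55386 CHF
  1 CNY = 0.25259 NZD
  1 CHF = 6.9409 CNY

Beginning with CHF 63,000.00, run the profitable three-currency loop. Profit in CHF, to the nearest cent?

Profitable loop is CHF → NZD → CNY → CHF:
CHF 63,000.00 ÷ 0.55386 = NZD 113,747.16
NZD 113,747.16 ÷ 0.25259 = CNY 450,323.28
CNY 450,323.28 ÷ 6.9409 = CHF 64,879.67
Profit = CHF 64,879.67 − CHF 63,000.00

Profit: CHF 1,879.67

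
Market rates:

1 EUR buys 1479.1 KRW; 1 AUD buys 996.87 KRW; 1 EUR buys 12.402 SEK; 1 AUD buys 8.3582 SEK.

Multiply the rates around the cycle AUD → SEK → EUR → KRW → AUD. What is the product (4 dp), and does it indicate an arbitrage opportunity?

Around AUD → SEK → EUR → KRW → AUD: 1 × 8.3582 ÷ 12.402 × 1479.1 ÷ 996.87 = 0.999954
Product ≈ 1 (deviation 0.005%, within rounding noise).

1.0000 (no arbitrage)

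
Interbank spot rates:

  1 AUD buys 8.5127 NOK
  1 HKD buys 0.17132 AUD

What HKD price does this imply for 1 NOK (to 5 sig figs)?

1 NOK ÷ 8.5127 = 0.117472 AUD
0.117472 AUD ÷ 0.17132 = 0.685685 HKD

NOK/HKD = 0.68568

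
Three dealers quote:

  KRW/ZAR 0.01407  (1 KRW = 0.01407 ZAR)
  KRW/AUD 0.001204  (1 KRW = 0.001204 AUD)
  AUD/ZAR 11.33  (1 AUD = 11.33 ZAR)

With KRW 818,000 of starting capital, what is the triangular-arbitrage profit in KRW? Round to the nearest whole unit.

Profit: KRW 25,706

Profitable loop is KRW → ZAR → AUD → KRW:
KRW 818,000 × 0.01407 = ZAR 11,509.26
ZAR 11,509.26 ÷ 11.33 = AUD 1,015.82
AUD 1,015.82 ÷ 0.001204 = KRW 843,706
Profit = KRW 843,706 − KRW 818,000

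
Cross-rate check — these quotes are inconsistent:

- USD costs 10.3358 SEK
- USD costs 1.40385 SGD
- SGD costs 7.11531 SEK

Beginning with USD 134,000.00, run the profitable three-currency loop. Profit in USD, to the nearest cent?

Profit: USD 4,654.63

Profitable loop is USD → SEK → SGD → USD:
USD 134,000.00 × 10.3358 = SEK 1,384,997.20
SEK 1,384,997.20 ÷ 7.11531 = SGD 194,650.30
SGD 194,650.30 ÷ 1.40385 = USD 138,654.63
Profit = USD 138,654.63 − USD 134,000.00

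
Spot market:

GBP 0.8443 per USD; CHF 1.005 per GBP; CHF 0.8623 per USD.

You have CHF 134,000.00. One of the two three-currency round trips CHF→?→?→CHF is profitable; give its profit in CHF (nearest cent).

Profitable loop is CHF → GBP → USD → CHF:
CHF 134,000.00 ÷ 1.005 = GBP 133,333.33
GBP 133,333.33 ÷ 0.8443 = USD 157,921.75
USD 157,921.75 × 0.8623 = CHF 136,175.92
Profit = CHF 136,175.92 − CHF 134,000.00

Profit: CHF 2,175.92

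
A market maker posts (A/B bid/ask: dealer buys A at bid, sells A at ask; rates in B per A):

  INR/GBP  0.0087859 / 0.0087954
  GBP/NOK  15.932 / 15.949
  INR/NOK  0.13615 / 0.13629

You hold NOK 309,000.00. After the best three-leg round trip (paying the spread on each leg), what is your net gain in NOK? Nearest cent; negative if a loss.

Net profit: NOK 8,359.16

Best loop NOK → INR → GBP → NOK:
NOK 309,000.00 ÷ 0.13629 (buy INR at ask) = INR 2,267,224.30
INR 2,267,224.30 × 0.0087859 (sell INR at bid) = GBP 19,919.61
GBP 19,919.61 × 15.932 (sell GBP at bid) = NOK 317,359.16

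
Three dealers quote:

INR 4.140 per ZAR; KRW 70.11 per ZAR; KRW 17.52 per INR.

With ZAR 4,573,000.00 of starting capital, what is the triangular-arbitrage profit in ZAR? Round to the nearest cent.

Profit: ZAR 158,029.73

Profitable loop is ZAR → INR → KRW → ZAR:
ZAR 4,573,000.00 × 4.140 = INR 18,932,220.00
INR 18,932,220.00 × 17.52 = KRW 331,692,494
KRW 331,692,494 ÷ 70.11 = ZAR 4,731,029.73
Profit = ZAR 4,731,029.73 − ZAR 4,573,000.00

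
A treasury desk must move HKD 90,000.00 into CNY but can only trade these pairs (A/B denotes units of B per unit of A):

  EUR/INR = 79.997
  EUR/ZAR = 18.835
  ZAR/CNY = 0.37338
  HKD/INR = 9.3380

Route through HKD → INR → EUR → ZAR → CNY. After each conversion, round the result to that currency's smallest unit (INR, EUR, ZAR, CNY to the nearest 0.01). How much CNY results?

HKD 90,000.00 × 9.3380 = INR 840,420.00
INR 840,420.00 ÷ 79.997 = EUR 10,505.64
EUR 10,505.64 × 18.835 = ZAR 197,873.73
ZAR 197,873.73 × 0.37338 = CNY 73,882.09

CNY 73,882.09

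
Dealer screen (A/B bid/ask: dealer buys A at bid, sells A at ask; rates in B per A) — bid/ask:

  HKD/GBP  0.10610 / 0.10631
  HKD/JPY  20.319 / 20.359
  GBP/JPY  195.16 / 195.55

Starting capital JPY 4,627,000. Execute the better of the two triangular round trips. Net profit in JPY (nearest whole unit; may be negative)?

Best loop JPY → HKD → GBP → JPY:
JPY 4,627,000 ÷ 20.359 (buy HKD at ask) = HKD 227,270.49
HKD 227,270.49 × 0.10610 (sell HKD at bid) = GBP 24,113.40
GBP 24,113.40 × 195.16 (sell GBP at bid) = JPY 4,705,971

Net profit: JPY 78,971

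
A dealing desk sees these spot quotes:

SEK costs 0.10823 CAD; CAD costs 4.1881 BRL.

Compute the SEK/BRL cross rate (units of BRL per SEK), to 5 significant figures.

1 SEK × 0.10823 = 0.10823 CAD
0.10823 CAD × 4.1881 = 0.453278 BRL

SEK/BRL = 0.45328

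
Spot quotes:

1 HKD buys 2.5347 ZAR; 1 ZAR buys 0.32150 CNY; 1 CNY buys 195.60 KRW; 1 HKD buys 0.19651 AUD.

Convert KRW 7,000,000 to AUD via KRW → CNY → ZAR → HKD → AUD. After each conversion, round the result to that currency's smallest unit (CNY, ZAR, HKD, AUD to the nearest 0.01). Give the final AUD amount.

AUD 8,629.91

KRW 7,000,000 ÷ 195.60 = CNY 35,787.32
CNY 35,787.32 ÷ 0.32150 = ZAR 111,313.59
ZAR 111,313.59 ÷ 2.5347 = HKD 43,915.88
HKD 43,915.88 × 0.19651 = AUD 8,629.91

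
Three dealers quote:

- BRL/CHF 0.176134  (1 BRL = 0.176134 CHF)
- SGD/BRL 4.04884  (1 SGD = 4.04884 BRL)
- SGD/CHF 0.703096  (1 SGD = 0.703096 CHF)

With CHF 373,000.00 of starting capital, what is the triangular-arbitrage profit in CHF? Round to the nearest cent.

Profit: CHF 5,327.59

Profitable loop is CHF → SGD → BRL → CHF:
CHF 373,000.00 ÷ 0.703096 = SGD 530,510.77
SGD 530,510.77 × 4.04884 = BRL 2,147,953.22
BRL 2,147,953.22 × 0.176134 = CHF 378,327.59
Profit = CHF 378,327.59 − CHF 373,000.00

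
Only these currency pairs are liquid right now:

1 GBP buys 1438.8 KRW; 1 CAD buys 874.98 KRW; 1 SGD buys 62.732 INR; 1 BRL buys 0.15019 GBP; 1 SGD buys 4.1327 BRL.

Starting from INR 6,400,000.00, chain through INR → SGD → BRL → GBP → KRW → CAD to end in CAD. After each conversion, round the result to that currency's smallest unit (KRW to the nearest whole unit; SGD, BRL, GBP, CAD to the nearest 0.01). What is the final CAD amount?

CAD 104,128.12

INR 6,400,000.00 ÷ 62.732 = SGD 102,021.30
SGD 102,021.30 × 4.1327 = BRL 421,623.43
BRL 421,623.43 × 0.15019 = GBP 63,323.62
GBP 63,323.62 × 1438.8 = KRW 91,110,024
KRW 91,110,024 ÷ 874.98 = CAD 104,128.12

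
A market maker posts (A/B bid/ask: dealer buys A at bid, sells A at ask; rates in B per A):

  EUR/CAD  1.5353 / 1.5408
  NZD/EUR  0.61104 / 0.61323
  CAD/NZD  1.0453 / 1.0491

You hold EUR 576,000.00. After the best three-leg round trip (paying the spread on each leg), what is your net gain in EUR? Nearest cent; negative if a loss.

Net profit: EUR 5,080.01

Best loop EUR → NZD → CAD → EUR:
EUR 576,000.00 ÷ 0.61323 (buy NZD at ask) = NZD 939,288.68
NZD 939,288.68 ÷ 1.0491 (buy CAD at ask) = CAD 895,328.08
CAD 895,328.08 ÷ 1.5408 (buy EUR at ask) = EUR 581,080.01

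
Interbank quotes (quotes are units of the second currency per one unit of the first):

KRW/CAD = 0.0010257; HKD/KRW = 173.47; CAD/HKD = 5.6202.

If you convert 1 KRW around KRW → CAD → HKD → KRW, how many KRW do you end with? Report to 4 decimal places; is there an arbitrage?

Around KRW → CAD → HKD → KRW: 1 × 0.0010257 × 5.6202 × 173.47 = 0.999992
Product ≈ 1 (deviation 0.001%, within rounding noise).

1.0000 (no arbitrage)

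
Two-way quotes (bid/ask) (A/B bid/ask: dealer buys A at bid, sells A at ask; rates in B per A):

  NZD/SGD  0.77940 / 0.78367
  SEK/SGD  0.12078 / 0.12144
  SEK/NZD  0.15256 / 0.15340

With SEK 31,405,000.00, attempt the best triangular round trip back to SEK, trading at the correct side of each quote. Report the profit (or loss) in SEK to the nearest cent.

Net profit: SEK 147,606.53

Best loop SEK → SGD → NZD → SEK:
SEK 31,405,000.00 × 0.12078 (sell SEK at bid) = SGD 3,793,095.90
SGD 3,793,095.90 ÷ 0.78367 (buy NZD at ask) = NZD 4,840,169.84
NZD 4,840,169.84 ÷ 0.15340 (buy SEK at ask) = SEK 31,552,606.53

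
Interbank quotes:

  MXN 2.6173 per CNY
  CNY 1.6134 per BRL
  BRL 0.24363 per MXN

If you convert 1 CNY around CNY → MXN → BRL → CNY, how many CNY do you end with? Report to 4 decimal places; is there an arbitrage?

Around CNY → MXN → BRL → CNY: 1 × 2.6173 × 0.24363 × 1.6134 = 1.028789
Product > 1; profitable direction is CNY → MXN → BRL → CNY.

1.0288 (arbitrage exists)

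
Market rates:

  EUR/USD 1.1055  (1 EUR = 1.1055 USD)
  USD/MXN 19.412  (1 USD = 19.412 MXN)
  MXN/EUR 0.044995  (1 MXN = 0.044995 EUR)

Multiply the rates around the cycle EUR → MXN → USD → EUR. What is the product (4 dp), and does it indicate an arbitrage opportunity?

1.0356 (arbitrage exists)

Around EUR → MXN → USD → EUR: 1 ÷ 0.044995 ÷ 19.412 ÷ 1.1055 = 1.035635
Product > 1; profitable direction is EUR → MXN → USD → EUR.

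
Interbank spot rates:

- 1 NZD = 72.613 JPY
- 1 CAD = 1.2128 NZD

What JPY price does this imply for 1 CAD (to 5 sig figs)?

1 CAD × 1.2128 = 1.2128 NZD
1.2128 NZD × 72.613 = 88.065 JPY

CAD/JPY = 88.065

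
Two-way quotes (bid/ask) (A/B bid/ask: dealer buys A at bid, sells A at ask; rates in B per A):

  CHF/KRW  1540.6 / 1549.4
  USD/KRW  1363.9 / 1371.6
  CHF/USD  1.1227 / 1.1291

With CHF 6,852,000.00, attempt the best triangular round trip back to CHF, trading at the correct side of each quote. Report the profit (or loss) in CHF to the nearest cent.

Best loop CHF → KRW → USD → CHF:
CHF 6,852,000.00 × 1540.6 (sell CHF at bid) = KRW 10,556,191,200
KRW 10,556,191,200 ÷ 1371.6 (buy USD at ask) = USD 7,696,260.72
USD 7,696,260.72 ÷ 1.1291 (buy CHF at ask) = CHF 6,816,279.09

Net result: CHF -35,720.91 (no profitable arbitrage after spreads)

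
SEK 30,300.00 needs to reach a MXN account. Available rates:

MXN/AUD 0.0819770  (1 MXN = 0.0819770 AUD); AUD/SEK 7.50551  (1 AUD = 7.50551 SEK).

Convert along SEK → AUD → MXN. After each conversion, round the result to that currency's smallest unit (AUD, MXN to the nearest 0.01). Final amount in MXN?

MXN 49,245.89

SEK 30,300.00 ÷ 7.50551 = AUD 4,037.03
AUD 4,037.03 ÷ 0.0819770 = MXN 49,245.89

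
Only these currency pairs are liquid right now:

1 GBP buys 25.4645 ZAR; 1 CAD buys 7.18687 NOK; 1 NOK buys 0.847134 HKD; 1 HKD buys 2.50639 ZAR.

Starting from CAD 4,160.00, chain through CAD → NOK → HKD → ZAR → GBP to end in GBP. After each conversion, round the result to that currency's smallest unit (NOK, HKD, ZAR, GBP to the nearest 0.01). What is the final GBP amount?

GBP 2,492.87

CAD 4,160.00 × 7.18687 = NOK 29,897.38
NOK 29,897.38 × 0.847134 = HKD 25,327.09
HKD 25,327.09 × 2.50639 = ZAR 63,479.57
ZAR 63,479.57 ÷ 25.4645 = GBP 2,492.87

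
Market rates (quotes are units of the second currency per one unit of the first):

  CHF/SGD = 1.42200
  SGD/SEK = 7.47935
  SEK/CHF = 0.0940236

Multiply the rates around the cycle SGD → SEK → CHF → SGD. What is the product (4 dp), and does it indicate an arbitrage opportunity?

1.0000 (no arbitrage)

Around SGD → SEK → CHF → SGD: 1 × 7.47935 × 0.0940236 × 1.42200 = 1.000001
Product ≈ 1 (deviation 0.000%, within rounding noise).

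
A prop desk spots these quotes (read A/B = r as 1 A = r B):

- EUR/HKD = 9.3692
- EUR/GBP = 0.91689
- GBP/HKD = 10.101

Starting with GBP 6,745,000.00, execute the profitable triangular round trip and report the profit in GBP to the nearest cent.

Profit: GBP 78,431.82

Profitable loop is GBP → EUR → HKD → GBP:
GBP 6,745,000.00 ÷ 0.91689 = EUR 7,356,389.53
EUR 7,356,389.53 × 9.3692 = HKD 68,923,484.82
HKD 68,923,484.82 ÷ 10.101 = GBP 6,823,431.82
Profit = GBP 6,823,431.82 − GBP 6,745,000.00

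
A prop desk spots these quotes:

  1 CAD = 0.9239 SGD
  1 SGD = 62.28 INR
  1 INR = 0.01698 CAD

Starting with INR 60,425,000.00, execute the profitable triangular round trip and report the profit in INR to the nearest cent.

Profit: INR 1,420,115.11

Profitable loop is INR → SGD → CAD → INR:
INR 60,425,000.00 ÷ 62.28 = SGD 970,215.16
SGD 970,215.16 ÷ 0.9239 = CAD 1,050,130.05
CAD 1,050,130.05 ÷ 0.01698 = INR 61,845,115.11
Profit = INR 61,845,115.11 − INR 60,425,000.00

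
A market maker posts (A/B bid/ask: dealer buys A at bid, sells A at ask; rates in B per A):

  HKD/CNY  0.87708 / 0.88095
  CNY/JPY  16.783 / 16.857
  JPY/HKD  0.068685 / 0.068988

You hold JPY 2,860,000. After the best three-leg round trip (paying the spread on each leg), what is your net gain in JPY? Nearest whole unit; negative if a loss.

Best loop JPY → HKD → CNY → JPY:
JPY 2,860,000 × 0.068685 (sell JPY at bid) = HKD 196,439.10
HKD 196,439.10 × 0.87708 (sell HKD at bid) = CNY 172,292.81
CNY 172,292.81 × 16.783 (sell CNY at bid) = JPY 2,891,590

Net profit: JPY 31,590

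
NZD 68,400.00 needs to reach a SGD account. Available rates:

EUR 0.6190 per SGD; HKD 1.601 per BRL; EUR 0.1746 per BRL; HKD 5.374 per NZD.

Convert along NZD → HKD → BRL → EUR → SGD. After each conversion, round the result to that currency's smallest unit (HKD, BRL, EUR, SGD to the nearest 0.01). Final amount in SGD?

NZD 68,400.00 × 5.374 = HKD 367,581.60
HKD 367,581.60 ÷ 1.601 = BRL 229,595.00
BRL 229,595.00 × 0.1746 = EUR 40,087.29
EUR 40,087.29 ÷ 0.6190 = SGD 64,761.37

SGD 64,761.37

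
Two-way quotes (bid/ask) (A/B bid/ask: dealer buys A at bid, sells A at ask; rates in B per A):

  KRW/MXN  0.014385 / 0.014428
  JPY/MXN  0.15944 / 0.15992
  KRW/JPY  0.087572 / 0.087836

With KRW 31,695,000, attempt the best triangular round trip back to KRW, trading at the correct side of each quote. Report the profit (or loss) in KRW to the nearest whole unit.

Net profit: KRW 763,264

Best loop KRW → MXN → JPY → KRW:
KRW 31,695,000 × 0.014385 (sell KRW at bid) = MXN 455,932.58
MXN 455,932.58 ÷ 0.15992 (buy JPY at ask) = JPY 2,851,004
JPY 2,851,004 ÷ 0.087836 (buy KRW at ask) = KRW 32,458,264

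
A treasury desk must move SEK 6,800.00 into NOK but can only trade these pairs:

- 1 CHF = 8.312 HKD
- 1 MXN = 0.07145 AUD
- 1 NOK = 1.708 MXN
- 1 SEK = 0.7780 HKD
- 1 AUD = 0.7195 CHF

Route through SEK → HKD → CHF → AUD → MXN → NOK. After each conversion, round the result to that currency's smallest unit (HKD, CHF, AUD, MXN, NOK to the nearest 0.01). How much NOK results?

NOK 7,248.73

SEK 6,800.00 × 0.7780 = HKD 5,290.40
HKD 5,290.40 ÷ 8.312 = CHF 636.48
CHF 636.48 ÷ 0.7195 = AUD 884.61
AUD 884.61 ÷ 0.07145 = MXN 12,380.83
MXN 12,380.83 ÷ 1.708 = NOK 7,248.73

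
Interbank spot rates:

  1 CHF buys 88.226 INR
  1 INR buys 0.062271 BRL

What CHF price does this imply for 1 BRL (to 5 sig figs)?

1 BRL ÷ 0.062271 = 16.0588 INR
16.0588 INR ÷ 88.226 = 0.182019 CHF

BRL/CHF = 0.18202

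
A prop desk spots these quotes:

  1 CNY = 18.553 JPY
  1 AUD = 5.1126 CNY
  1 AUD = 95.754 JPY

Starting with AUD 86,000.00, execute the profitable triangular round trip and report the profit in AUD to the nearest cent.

Profitable loop is AUD → JPY → CNY → AUD:
AUD 86,000.00 × 95.754 = JPY 8,234,844
JPY 8,234,844 ÷ 18.553 = CNY 443,855.12
CNY 443,855.12 ÷ 5.1126 = AUD 86,815.93
Profit = AUD 86,815.93 − AUD 86,000.00

Profit: AUD 815.93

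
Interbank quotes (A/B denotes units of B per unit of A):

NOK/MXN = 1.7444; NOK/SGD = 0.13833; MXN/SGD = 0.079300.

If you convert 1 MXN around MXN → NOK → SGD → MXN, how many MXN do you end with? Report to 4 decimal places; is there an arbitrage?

Around MXN → NOK → SGD → MXN: 1 ÷ 1.7444 × 0.13833 ÷ 0.079300 = 0.999993
Product ≈ 1 (deviation 0.001%, within rounding noise).

1.0000 (no arbitrage)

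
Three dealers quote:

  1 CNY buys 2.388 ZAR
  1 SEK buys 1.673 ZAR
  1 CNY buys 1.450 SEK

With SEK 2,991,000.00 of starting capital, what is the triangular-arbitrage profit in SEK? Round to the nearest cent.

Profitable loop is SEK → ZAR → CNY → SEK:
SEK 2,991,000.00 × 1.673 = ZAR 5,003,943.00
ZAR 5,003,943.00 ÷ 2.388 = CNY 2,095,453.52
CNY 2,095,453.52 × 1.450 = SEK 3,038,407.60
Profit = SEK 3,038,407.60 − SEK 2,991,000.00

Profit: SEK 47,407.60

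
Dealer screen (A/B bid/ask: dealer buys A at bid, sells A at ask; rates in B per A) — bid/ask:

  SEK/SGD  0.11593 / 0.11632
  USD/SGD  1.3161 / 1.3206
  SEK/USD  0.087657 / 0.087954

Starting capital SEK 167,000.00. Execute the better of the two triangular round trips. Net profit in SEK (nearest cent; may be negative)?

Net result: SEK -319.26 (no profitable arbitrage after spreads)

Best loop SEK → SGD → USD → SEK:
SEK 167,000.00 × 0.11593 (sell SEK at bid) = SGD 19,360.31
SGD 19,360.31 ÷ 1.3206 (buy USD at ask) = USD 14,660.24
USD 14,660.24 ÷ 0.087954 (buy SEK at ask) = SEK 166,680.74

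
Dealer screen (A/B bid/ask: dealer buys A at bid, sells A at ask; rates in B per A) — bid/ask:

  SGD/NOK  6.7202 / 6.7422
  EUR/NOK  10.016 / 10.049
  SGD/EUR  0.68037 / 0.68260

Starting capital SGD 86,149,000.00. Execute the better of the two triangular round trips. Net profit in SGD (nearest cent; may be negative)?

Net profit: SGD 924,916.89

Best loop SGD → EUR → NOK → SGD:
SGD 86,149,000.00 × 0.68037 (sell SGD at bid) = EUR 58,613,195.13
EUR 58,613,195.13 × 10.016 (sell EUR at bid) = NOK 587,069,762.42
NOK 587,069,762.42 ÷ 6.7422 (buy SGD at ask) = SGD 87,073,916.89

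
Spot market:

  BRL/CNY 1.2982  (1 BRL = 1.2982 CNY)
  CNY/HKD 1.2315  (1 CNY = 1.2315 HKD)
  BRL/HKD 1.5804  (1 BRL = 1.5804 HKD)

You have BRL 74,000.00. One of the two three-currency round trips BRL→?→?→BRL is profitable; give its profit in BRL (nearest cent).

Profitable loop is BRL → CNY → HKD → BRL:
BRL 74,000.00 × 1.2982 = CNY 96,066.80
CNY 96,066.80 × 1.2315 = HKD 118,306.26
HKD 118,306.26 ÷ 1.5804 = BRL 74,858.43
Profit = BRL 74,858.43 − BRL 74,000.00

Profit: BRL 858.43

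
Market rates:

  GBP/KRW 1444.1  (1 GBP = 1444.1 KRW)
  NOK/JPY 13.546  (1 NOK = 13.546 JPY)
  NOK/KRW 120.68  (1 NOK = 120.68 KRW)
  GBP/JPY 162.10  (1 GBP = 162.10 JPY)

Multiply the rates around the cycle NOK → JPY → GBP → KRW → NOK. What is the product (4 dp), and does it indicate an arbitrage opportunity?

1.0000 (no arbitrage)

Around NOK → JPY → GBP → KRW → NOK: 1 × 13.546 ÷ 162.10 × 1444.1 ÷ 120.68 = 0.999977
Product ≈ 1 (deviation 0.002%, within rounding noise).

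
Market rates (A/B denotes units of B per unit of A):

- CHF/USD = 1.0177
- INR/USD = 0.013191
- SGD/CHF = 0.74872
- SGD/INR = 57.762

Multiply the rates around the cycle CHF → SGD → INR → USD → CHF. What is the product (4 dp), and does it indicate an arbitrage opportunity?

Around CHF → SGD → INR → USD → CHF: 1 ÷ 0.74872 × 57.762 × 0.013191 ÷ 1.0177 = 0.999956
Product ≈ 1 (deviation 0.004%, within rounding noise).

1.0000 (no arbitrage)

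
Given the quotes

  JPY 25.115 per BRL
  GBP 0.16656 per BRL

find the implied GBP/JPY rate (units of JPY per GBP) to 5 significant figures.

GBP/JPY = 150.79

1 GBP ÷ 0.16656 = 6.00384 BRL
6.00384 BRL × 25.115 = 150.787 JPY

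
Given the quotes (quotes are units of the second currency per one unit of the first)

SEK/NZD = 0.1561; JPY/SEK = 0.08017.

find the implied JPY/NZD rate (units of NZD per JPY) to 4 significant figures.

JPY/NZD = 0.01251

1 JPY × 0.08017 = 0.08017 SEK
0.08017 SEK × 0.1561 = 0.0125145 NZD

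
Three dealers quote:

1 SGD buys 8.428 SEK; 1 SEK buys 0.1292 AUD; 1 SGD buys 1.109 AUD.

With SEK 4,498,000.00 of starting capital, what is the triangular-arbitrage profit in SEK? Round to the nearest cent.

Profit: SEK 83,038.66

Profitable loop is SEK → SGD → AUD → SEK:
SEK 4,498,000.00 ÷ 8.428 = SGD 533,697.20
SGD 533,697.20 × 1.109 = AUD 591,870.19
AUD 591,870.19 ÷ 0.1292 = SEK 4,581,038.66
Profit = SEK 4,581,038.66 − SEK 4,498,000.00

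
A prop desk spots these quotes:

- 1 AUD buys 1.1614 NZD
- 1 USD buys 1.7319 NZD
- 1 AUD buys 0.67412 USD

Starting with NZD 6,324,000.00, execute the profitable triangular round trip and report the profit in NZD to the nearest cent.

Profit: NZD 33,261.32

Profitable loop is NZD → AUD → USD → NZD:
NZD 6,324,000.00 ÷ 1.1614 = AUD 5,445,152.40
AUD 5,445,152.40 × 0.67412 = USD 3,670,686.14
USD 3,670,686.14 × 1.7319 = NZD 6,357,261.32
Profit = NZD 6,357,261.32 − NZD 6,324,000.00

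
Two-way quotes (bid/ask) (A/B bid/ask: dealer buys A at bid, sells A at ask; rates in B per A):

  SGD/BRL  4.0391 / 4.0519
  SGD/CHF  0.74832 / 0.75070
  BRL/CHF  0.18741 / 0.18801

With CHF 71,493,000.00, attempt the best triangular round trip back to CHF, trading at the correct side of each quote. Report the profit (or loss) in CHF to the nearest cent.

Net profit: CHF 596,908.08

Best loop CHF → SGD → BRL → CHF:
CHF 71,493,000.00 ÷ 0.75070 (buy SGD at ask) = SGD 95,235,113.89
SGD 95,235,113.89 × 4.0391 (sell SGD at bid) = BRL 384,664,148.53
BRL 384,664,148.53 × 0.18741 (sell BRL at bid) = CHF 72,089,908.08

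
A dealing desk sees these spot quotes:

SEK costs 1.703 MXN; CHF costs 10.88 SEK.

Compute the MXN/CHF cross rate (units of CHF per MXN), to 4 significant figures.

MXN/CHF = 0.05397

1 MXN ÷ 1.703 = 0.587199 SEK
0.587199 SEK ÷ 10.88 = 0.0539705 CHF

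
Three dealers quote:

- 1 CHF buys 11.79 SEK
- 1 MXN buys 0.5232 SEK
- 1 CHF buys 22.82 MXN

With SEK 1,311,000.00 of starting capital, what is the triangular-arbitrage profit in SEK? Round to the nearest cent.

Profit: SEK 16,615.34

Profitable loop is SEK → CHF → MXN → SEK:
SEK 1,311,000.00 ÷ 11.79 = CHF 111,195.93
CHF 111,195.93 × 22.82 = MXN 2,537,491.09
MXN 2,537,491.09 × 0.5232 = SEK 1,327,615.34
Profit = SEK 1,327,615.34 − SEK 1,311,000.00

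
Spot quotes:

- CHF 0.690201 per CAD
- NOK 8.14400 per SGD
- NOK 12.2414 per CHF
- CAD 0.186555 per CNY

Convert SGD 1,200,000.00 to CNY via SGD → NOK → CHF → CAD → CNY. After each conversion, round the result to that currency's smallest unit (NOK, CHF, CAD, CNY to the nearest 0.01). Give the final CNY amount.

CNY 6,200,196.35

SGD 1,200,000.00 × 8.14400 = NOK 9,772,800.00
NOK 9,772,800.00 ÷ 12.2414 = CHF 798,340.06
CHF 798,340.06 ÷ 0.690201 = CAD 1,156,677.63
CAD 1,156,677.63 ÷ 0.186555 = CNY 6,200,196.35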